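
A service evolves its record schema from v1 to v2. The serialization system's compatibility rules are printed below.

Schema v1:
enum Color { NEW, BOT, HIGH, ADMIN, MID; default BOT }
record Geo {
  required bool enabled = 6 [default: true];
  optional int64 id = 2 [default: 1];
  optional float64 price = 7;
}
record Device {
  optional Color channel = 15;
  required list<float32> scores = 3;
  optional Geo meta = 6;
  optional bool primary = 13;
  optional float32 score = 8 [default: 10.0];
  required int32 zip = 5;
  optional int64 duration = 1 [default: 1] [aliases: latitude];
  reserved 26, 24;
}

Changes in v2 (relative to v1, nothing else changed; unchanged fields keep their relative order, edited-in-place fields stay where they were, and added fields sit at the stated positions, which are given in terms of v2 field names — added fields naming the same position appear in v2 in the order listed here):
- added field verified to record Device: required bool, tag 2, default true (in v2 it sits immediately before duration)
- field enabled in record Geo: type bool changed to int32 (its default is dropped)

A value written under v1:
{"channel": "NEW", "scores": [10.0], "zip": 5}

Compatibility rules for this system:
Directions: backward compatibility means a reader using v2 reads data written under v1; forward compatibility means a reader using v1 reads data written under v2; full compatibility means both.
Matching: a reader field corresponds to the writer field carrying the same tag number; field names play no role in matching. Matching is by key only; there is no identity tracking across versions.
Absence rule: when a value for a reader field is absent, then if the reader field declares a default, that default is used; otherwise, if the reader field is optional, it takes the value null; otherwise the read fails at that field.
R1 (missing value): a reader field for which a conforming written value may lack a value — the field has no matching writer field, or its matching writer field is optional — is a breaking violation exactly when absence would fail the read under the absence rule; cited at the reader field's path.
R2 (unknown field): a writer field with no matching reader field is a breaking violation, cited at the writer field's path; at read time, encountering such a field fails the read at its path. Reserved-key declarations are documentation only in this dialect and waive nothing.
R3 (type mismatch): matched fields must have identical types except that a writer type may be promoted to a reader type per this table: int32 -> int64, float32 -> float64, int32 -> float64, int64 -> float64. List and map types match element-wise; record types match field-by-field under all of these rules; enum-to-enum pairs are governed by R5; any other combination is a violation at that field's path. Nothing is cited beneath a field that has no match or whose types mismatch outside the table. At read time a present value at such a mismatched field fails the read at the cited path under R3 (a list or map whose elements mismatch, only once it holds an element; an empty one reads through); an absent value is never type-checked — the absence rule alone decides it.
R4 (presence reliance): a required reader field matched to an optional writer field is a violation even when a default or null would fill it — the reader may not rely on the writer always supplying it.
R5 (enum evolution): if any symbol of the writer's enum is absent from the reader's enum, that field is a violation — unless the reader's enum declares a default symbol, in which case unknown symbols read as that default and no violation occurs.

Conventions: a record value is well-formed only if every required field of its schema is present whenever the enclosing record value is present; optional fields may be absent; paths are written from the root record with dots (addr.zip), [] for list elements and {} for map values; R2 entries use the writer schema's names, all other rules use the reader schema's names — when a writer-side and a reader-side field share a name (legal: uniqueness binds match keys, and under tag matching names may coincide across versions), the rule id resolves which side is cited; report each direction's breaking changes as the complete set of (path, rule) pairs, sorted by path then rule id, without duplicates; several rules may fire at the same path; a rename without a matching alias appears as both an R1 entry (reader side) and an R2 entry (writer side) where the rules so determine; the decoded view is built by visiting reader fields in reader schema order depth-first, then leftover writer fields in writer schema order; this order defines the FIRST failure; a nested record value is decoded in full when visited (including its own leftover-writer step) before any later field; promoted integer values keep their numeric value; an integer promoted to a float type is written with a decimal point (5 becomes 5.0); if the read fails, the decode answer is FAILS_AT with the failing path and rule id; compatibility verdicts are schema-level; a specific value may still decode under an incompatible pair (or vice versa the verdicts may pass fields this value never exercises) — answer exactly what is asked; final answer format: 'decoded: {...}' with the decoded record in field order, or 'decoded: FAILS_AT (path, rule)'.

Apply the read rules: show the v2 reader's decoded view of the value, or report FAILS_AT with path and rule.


decoded: {"channel": "NEW", "scores": [10.0], "meta": null, "primary": null, "score": 10.0, "zip": 5, "verified": true, "duration": 1}

in Device below, arrows point writer -> reader
decoding the Device value with the v2 reader:
  channel := "NEW"
  scores := [10.0]
  meta := null (not supplied -> null)
  primary := null (not supplied -> null)
  score := 10.0 (no value, default fills)
  zip := 5
  verified := true (no value, default fills)
  duration := 1 (no value, default fills)
  => decoded: {"channel": "NEW", "scores": [10.0], "meta": null, "primary": null, "score": 10.0, "zip": 5, "verified": true, "duration": 1}
the rest of the Device diff is inert for this question:
  field enabled in record Geo: type bool changed to int32 (its default is dropped) -> shifts the Device verdicts, not this decode


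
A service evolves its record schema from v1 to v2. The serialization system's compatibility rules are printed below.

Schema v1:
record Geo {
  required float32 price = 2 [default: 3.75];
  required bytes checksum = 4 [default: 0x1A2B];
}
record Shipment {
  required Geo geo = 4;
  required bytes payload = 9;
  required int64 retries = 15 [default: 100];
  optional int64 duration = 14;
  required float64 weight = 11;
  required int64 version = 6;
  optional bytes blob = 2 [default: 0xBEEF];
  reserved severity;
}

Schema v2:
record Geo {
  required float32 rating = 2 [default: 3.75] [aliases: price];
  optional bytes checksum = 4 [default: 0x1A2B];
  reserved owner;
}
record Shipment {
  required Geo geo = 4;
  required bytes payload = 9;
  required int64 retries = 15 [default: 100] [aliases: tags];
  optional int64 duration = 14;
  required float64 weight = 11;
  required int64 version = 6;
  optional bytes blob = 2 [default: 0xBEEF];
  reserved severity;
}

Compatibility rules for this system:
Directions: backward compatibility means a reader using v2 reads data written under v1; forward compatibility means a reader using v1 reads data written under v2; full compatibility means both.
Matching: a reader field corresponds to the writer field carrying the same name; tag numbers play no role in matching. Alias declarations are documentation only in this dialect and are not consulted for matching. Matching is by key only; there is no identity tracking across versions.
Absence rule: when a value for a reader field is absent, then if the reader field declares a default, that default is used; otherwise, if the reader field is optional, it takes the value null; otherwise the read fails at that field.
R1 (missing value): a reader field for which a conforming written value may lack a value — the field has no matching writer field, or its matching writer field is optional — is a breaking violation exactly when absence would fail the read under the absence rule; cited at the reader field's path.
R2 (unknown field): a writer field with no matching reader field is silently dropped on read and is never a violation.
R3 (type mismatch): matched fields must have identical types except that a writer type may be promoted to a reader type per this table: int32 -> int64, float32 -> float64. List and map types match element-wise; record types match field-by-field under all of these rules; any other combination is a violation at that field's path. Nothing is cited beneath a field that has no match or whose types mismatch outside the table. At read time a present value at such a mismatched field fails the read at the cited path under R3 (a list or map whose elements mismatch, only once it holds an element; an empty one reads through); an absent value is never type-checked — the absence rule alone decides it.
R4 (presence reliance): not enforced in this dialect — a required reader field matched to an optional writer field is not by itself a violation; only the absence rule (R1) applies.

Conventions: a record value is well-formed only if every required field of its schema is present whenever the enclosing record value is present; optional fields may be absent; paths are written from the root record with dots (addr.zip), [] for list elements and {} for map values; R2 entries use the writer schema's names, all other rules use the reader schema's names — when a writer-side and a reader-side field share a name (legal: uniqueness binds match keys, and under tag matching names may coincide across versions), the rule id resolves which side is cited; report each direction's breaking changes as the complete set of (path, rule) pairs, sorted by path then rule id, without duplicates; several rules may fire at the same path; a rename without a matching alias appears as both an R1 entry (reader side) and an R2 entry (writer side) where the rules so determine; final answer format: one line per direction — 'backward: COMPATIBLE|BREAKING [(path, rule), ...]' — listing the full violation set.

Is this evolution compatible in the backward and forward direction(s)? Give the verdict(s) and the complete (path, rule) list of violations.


backward: COMPATIBLE []; forward: COMPATIBLE []

arrows below run writer -> reader for Shipment
backward analysis of Shipment with v2 as reader and v1 as writer:
  geo: Geo -> Geo, writer required; from geo
  payload: bytes -> bytes, writer required; from payload
  retries: int64 -> int64, writer required; from retries
  duration: int64 -> int64, writer optional; from duration
  weight: float64 -> float64, writer required; from weight
  version: int64 -> int64, writer required; from version
  blob: bytes -> bytes, writer optional; from blob
  geo.rating: no writer-side match
  geo.checksum: bytes -> bytes, writer required; from geo.checksum
  geo.price (writer side), unknown to reader
  => no violations; backward on Shipment: COMPATIBLE
forward analysis of Shipment with v1 as reader and v2 as writer:
  geo: Geo -> Geo, writer required; from geo
  payload: bytes -> bytes, writer required; from payload
  retries: int64 -> int64, writer required; from retries
  duration: int64 -> int64, writer optional; from duration
  weight: float64 -> float64, writer required; from weight
  version: int64 -> int64, writer required; from version
  blob: bytes -> bytes, writer optional; from blob
  geo.price: no writer-side match
  geo.checksum: bytes -> bytes, writer optional; from geo.checksum
  geo.rating (writer side), unknown to reader
  => no violations; forward on Shipment: COMPATIBLE


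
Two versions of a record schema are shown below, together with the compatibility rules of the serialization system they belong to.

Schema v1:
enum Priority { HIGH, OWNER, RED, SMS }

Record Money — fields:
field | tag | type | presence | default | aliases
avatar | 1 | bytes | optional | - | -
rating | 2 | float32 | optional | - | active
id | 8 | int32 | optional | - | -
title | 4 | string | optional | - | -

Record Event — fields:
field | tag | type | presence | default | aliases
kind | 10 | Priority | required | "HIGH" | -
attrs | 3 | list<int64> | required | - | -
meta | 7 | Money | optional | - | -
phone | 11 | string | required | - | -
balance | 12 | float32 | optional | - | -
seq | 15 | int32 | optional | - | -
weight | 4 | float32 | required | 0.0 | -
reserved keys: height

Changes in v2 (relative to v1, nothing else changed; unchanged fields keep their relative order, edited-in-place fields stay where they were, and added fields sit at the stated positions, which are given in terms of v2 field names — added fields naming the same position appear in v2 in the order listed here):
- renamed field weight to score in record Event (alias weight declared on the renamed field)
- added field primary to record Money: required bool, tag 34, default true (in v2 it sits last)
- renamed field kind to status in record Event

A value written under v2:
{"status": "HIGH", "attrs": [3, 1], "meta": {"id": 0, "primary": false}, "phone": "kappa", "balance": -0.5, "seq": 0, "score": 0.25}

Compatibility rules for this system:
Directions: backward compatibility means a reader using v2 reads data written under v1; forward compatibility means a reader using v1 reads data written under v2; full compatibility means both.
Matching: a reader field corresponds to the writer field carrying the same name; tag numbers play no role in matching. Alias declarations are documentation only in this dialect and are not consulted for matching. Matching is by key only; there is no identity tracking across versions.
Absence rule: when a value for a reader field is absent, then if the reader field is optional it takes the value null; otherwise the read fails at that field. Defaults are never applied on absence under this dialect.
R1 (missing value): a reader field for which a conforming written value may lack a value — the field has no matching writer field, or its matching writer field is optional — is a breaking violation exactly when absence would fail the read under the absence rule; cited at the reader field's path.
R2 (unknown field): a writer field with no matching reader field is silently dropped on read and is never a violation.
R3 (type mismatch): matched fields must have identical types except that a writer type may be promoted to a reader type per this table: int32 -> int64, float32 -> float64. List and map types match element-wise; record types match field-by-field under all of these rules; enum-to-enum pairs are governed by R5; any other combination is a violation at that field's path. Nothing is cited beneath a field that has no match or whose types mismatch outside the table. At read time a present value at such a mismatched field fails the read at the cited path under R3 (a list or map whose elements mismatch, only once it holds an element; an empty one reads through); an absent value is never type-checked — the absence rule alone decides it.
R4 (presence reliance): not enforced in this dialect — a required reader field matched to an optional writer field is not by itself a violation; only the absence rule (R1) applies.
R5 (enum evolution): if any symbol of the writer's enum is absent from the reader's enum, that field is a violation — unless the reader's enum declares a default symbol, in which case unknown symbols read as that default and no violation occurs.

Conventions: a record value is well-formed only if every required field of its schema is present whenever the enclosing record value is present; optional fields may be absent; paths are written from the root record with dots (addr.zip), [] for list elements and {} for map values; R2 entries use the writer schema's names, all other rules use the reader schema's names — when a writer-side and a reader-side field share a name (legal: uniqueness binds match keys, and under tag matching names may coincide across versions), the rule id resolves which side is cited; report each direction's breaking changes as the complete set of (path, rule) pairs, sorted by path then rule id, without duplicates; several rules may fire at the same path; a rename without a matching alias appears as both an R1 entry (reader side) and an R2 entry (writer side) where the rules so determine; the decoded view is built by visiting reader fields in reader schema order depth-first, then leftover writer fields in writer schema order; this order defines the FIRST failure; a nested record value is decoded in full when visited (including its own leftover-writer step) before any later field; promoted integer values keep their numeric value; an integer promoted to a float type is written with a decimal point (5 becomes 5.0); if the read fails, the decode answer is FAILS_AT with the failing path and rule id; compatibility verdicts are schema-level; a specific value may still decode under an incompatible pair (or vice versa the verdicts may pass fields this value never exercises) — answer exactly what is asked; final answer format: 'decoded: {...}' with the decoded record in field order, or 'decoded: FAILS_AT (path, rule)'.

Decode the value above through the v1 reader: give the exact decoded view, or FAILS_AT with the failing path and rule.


decoded: FAILS_AT (kind, R1)

arrows below run writer -> reader for Event
decode walk for Event under reader schema v1:
  read fails at kind under R1 (no fill)
  => FAILS_AT (kind, R1)
the other Event changes do not affect what is asked:
  renamed field weight to score in record Event (alias weight declared on the renamed field) -> shifts the Event verdicts, not this decode
  added field primary to record Money: required bool, tag 34, default true (in v2 it sits last) -> shifts the Event verdicts, not this decode


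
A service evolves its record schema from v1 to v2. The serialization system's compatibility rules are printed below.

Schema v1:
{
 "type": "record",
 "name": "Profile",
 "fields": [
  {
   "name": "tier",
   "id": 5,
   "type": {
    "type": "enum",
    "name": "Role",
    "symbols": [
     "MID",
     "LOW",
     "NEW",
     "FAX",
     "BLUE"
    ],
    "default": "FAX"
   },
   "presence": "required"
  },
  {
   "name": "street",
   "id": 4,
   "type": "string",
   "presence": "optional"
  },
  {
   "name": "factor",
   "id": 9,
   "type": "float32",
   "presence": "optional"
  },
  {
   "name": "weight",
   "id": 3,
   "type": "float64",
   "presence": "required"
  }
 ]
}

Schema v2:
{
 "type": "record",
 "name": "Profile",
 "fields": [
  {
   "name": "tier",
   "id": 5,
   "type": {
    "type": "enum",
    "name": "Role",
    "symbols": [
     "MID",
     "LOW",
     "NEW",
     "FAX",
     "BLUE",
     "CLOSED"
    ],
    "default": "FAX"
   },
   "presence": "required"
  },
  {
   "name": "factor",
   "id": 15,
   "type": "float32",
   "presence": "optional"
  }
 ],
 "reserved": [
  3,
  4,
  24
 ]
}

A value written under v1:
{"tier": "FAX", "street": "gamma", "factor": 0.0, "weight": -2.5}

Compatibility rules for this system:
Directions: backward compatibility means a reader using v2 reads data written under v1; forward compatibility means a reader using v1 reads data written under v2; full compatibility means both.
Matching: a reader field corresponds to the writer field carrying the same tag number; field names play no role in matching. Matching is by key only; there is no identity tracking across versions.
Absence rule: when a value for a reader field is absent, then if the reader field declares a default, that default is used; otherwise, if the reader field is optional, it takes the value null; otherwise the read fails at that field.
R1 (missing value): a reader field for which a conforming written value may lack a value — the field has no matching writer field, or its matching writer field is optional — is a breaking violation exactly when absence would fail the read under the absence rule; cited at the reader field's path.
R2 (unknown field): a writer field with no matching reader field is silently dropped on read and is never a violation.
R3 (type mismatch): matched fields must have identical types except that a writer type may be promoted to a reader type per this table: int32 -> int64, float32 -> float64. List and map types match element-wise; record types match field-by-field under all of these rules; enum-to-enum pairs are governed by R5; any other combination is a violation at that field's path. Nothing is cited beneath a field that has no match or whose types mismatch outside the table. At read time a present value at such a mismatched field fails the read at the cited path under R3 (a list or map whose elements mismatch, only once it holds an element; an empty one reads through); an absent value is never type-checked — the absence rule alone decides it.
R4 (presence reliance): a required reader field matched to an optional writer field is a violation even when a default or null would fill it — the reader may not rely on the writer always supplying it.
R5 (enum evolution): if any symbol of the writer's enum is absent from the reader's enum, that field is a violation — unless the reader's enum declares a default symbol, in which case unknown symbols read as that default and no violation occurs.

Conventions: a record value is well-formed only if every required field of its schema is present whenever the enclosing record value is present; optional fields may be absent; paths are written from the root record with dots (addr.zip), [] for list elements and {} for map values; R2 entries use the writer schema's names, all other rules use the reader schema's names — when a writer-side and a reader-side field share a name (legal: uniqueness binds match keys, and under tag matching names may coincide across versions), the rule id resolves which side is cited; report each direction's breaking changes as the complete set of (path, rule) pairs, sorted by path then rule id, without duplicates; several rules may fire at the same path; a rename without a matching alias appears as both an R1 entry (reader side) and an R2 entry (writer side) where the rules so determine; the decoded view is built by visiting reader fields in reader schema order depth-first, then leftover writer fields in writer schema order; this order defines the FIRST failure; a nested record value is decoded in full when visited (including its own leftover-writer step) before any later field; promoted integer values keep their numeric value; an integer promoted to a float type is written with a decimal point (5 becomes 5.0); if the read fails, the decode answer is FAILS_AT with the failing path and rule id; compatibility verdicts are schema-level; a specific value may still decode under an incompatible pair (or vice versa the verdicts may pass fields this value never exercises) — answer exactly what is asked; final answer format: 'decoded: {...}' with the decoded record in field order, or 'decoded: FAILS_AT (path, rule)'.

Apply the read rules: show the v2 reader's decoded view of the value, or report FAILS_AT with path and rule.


in Profile below, arrows point writer -> reader
decode walk for Profile under reader schema v2:
  tier := "FAX"
  factor := null (absent, optional -> null)
  writer street: unknown -> dropped
  writer factor: unknown -> dropped
  writer weight: unknown -> dropped
  => decoded: {"tier": "FAX", "factor": null}
remaining Profile differences; none change what is asked:
  enum Role (field tier in record Profile): symbol CLOSED added -> no rule fires on it and the decoded Profile view is identical with or without it

decoded: {"tier": "FAX", "factor": null}


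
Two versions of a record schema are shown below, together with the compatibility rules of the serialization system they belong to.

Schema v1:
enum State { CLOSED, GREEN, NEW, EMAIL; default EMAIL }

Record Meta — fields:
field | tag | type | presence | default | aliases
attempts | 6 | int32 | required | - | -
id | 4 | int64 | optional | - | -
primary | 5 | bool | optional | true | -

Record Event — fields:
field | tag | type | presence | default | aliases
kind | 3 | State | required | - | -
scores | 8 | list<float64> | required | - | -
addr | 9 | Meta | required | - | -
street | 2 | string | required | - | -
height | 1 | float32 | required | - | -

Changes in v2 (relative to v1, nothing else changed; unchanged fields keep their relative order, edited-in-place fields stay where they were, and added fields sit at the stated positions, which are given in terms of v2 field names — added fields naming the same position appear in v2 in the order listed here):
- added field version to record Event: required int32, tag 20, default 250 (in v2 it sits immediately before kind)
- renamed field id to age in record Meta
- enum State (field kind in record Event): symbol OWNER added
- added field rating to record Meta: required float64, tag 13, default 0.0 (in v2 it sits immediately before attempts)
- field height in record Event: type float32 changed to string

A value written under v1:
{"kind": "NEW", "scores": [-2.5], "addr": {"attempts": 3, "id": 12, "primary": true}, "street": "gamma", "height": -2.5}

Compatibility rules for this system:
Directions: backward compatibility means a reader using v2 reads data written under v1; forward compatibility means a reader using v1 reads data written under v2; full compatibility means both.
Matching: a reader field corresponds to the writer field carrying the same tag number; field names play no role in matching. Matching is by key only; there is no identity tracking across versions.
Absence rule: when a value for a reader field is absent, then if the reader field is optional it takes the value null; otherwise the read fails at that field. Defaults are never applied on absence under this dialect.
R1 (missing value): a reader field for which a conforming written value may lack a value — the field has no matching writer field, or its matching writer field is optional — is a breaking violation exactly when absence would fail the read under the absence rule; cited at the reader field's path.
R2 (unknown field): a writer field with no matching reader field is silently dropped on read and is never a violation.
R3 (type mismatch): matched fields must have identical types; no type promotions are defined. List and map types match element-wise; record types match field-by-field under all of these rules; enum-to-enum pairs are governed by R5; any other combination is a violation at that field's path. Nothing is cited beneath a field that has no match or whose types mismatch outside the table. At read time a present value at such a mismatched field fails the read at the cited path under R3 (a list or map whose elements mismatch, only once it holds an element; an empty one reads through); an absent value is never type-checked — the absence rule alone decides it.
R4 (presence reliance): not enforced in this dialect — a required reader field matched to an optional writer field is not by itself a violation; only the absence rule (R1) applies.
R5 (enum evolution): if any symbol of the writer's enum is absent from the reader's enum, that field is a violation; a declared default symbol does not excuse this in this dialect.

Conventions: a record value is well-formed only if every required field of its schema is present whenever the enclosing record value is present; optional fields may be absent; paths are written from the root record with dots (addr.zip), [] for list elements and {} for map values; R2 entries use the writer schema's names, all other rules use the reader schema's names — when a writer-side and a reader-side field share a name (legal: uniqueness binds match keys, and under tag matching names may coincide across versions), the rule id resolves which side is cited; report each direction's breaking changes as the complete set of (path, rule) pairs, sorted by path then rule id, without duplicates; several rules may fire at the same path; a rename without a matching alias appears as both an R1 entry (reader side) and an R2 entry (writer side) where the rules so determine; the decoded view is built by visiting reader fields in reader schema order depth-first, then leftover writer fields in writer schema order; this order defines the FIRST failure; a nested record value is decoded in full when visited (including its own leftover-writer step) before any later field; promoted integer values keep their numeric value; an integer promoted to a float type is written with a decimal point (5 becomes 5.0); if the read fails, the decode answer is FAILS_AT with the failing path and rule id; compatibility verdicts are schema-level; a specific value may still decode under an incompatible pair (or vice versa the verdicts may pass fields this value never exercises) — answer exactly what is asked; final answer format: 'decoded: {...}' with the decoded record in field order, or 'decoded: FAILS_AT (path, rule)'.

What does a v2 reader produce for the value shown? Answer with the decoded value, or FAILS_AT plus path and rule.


decoded: FAILS_AT (version, R1)

each type pair in Event: writer, then reader
decode walk for Event under reader schema v2:
  read fails at version under R1 (no fill)
  => FAILS_AT (version, R1)
the rest of the Event diff is inert for this question:
  added field rating to record Meta: required float64, tag 13, default 0.0 (in v2 it sits immediately before attempts) -> shifts the Event verdicts, not this decode
  renamed field id to age in record Meta -> no rule fires on it and the decoded Event view is identical with or without it
  enum State (field kind in record Event): symbol OWNER added -> shifts the Event verdicts, not this decode
  field height in record Event: type float32 changed to string -> shifts the Event verdicts, not this decode


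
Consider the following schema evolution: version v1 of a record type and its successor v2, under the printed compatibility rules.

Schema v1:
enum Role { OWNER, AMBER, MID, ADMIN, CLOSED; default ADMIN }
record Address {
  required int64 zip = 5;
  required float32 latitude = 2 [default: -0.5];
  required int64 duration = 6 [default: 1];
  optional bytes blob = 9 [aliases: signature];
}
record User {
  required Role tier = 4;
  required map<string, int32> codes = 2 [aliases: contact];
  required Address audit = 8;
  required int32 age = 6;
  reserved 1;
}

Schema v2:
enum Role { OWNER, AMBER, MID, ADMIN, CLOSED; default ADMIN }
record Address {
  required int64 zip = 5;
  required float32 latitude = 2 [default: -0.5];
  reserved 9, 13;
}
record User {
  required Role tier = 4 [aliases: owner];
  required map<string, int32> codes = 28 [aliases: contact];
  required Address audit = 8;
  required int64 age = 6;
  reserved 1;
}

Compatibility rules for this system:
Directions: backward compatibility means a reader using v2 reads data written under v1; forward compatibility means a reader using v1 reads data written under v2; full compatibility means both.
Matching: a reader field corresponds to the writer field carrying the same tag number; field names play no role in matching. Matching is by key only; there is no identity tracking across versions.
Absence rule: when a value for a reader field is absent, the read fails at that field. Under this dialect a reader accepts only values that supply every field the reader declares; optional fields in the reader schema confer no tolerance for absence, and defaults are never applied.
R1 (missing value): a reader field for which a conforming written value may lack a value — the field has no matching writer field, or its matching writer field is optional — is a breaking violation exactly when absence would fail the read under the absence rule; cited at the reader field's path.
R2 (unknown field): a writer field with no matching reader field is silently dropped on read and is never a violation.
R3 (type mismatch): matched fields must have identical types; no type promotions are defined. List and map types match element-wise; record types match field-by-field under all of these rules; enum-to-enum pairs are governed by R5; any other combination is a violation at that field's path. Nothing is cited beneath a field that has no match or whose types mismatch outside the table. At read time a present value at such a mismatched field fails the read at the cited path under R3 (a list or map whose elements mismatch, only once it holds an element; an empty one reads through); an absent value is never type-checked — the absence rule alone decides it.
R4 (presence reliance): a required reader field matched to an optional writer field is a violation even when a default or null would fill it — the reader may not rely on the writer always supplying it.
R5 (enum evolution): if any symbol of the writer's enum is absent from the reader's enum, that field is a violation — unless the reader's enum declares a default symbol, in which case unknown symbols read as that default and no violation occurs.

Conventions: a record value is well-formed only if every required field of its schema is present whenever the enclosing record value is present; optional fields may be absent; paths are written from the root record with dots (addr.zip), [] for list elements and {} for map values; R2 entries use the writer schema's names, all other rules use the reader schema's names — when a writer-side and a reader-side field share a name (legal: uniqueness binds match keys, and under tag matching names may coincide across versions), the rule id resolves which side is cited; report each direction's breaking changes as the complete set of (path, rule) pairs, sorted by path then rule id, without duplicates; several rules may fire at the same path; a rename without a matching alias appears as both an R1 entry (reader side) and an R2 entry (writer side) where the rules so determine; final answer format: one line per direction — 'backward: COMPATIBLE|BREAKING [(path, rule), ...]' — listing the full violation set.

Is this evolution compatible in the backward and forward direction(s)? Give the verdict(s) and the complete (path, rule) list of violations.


each type pair in User: writer, then reader
backward pass over User, reader schema v2, writer schema v1:
  tier: Role -> Role, writer required; from tier
  codes: no writer match
  audit: Address -> Address, writer required; from audit
  age: int32 -> int64, writer required; from age
  codes (writer side), unknown to reader
  audit.zip: int64 -> int64, writer required; from audit.zip
  audit.latitude: float32 -> float32, writer required; from audit.latitude
  audit.duration (writer side), unknown to reader
  audit.blob (writer side), unknown to reader
  R3 fires at age
  R1 fires at codes
  backward on User therefore BREAKING (2)
forward pass over User, reader schema v1, writer schema v2:
  tier: Role -> Role, writer required; from tier
  codes: no writer match
  audit: Address -> Address, writer required; from audit
  age: int64 -> int32, writer required; from age
  codes (writer side), unknown to reader
  audit.zip: int64 -> int64, writer required; from audit.zip
  audit.latitude: float32 -> float32, writer required; from audit.latitude
  audit.duration: no writer match
  audit.blob: no writer match
  R3 fires at age
  R1 fires at audit.blob
  R1 fires at audit.duration
  R1 fires at codes
  forward on User therefore BREAKING (4)

backward: BREAKING [(age, R3), (codes, R1)]; forward: BREAKING [(age, R3), (audit.blob, R1), (audit.duration, R1), (codes, R1)]


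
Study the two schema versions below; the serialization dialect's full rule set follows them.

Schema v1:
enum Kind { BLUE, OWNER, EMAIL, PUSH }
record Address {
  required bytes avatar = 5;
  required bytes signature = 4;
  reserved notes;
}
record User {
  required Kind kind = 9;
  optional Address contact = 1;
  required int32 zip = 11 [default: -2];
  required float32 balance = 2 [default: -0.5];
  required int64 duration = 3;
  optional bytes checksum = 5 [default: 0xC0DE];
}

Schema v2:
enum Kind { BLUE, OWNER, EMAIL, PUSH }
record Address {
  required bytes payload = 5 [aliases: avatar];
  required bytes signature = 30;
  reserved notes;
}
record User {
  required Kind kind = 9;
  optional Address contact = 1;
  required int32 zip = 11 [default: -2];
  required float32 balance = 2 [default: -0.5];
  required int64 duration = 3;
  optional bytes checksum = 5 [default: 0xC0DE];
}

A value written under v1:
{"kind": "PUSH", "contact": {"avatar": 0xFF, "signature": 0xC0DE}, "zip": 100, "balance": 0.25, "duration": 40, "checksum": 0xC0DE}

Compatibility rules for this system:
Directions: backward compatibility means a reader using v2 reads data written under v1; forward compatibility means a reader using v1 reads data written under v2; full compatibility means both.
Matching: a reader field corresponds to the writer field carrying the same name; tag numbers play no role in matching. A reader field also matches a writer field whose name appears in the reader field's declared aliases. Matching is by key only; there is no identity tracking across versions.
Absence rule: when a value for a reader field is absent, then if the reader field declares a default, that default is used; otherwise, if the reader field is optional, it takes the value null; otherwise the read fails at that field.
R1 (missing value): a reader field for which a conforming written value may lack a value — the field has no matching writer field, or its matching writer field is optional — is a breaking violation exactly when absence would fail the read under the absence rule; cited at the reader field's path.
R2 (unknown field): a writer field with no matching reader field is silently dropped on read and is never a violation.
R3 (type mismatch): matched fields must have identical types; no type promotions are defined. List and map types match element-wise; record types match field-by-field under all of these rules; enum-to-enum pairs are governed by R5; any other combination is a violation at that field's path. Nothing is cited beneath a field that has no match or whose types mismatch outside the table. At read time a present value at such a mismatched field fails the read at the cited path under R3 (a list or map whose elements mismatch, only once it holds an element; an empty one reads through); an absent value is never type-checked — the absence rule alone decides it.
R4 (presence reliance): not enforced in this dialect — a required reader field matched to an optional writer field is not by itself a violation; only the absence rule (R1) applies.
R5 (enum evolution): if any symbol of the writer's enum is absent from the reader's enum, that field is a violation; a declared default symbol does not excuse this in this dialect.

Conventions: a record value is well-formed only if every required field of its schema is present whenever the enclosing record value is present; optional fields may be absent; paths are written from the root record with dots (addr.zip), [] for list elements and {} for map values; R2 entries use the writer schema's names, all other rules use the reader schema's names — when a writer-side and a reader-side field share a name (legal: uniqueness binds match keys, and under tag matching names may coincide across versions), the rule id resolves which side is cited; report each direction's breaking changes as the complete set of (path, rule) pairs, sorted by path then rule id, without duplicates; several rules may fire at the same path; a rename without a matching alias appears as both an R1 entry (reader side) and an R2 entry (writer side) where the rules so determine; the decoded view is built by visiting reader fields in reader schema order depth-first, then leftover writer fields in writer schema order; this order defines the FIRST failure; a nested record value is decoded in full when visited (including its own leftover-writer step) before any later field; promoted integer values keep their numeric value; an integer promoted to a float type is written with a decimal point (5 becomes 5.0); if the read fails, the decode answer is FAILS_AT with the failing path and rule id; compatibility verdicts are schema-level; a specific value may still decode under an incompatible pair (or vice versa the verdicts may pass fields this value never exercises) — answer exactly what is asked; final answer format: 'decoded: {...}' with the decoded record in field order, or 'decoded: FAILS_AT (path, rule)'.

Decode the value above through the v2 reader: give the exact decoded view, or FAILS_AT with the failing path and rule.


decoded: {"kind": "PUSH", "contact": {"payload": 0xFF, "signature": 0xC0DE}, "zip": 100, "balance": 0.25, "duration": 40, "checksum": 0xC0DE}

the writer's type comes first in each User pair
decode (reader v2):
  kind := "PUSH"
  contact.payload := 0xFF (from writer avatar)
  contact.signature := 0xC0DE
  zip := 100
  balance := 0.25
  duration := 40
  checksum := 0xC0DE
  => decoded: {"kind": "PUSH", "contact": {"payload": 0xFF, "signature": 0xC0DE}, "zip": 100, "balance": 0.25, "duration": 40, "checksum": 0xC0DE}
the rest of the User diff is inert for this question:
  field signature in record Address: tag 4 changed to 30 -> no rule fires on it and the decoded User view is identical with or without it
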